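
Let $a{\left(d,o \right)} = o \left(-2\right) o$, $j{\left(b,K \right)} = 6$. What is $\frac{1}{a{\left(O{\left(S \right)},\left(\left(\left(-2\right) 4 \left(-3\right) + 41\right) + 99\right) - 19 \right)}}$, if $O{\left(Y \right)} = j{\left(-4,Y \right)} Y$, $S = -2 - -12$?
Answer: $- \frac{1}{42050} \approx -2.3781 \cdot 10^{-5}$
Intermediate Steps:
$S = 10$ ($S = -2 + 12 = 10$)
$O{\left(Y \right)} = 6 Y$
$a{\left(d,o \right)} = - 2 o^{2}$ ($a{\left(d,o \right)} = - 2 o o = - 2 o^{2}$)
$\frac{1}{a{\left(O{\left(S \right)},\left(\left(\left(-2\right) 4 \left(-3\right) + 41\right) + 99\right) - 19 \right)}} = \frac{1}{\left(-2\right) \left(\left(\left(\left(-2\right) 4 \left(-3\right) + 41\right) + 99\right) - 19\right)^{2}} = \frac{1}{\left(-2\right) \left(\left(\left(\left(-8\right) \left(-3\right) + 41\right) + 99\right) - 19\right)^{2}} = \frac{1}{\left(-2\right) \left(\left(\left(24 + 41\right) + 99\right) - 19\right)^{2}} = \frac{1}{\left(-2\right) \left(\left(65 + 99\right) - 19\right)^{2}} = \frac{1}{\left(-2\right) \left(164 - 19\right)^{2}} = \frac{1}{\left(-2\right) 145^{2}} = \frac{1}{\left(-2\right) 21025} = \frac{1}{-42050} = - \frac{1}{42050}$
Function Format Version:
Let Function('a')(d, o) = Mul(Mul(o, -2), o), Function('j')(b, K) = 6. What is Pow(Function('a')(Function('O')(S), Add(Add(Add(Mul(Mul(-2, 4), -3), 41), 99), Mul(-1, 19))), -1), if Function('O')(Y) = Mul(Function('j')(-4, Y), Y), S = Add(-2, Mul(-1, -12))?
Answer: Rational(-1, 42050) ≈ -2.3781e-5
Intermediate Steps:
S = 10 (S = Add(-2, 12) = 10)
Function('O')(Y) = Mul(6, Y)
Function('a')(d, o) = Mul(-2, Pow(o, 2)) (Function('a')(d, o) = Mul(Mul(-2, o), o) = Mul(-2, Pow(o, 2)))
Pow(Function('a')(Function('O')(S), Add(Add(Add(Mul(Mul(-2, 4), -3), 41), 99), Mul(-1, 19))), -1) = Pow(Mul(-2, Pow(Add(Add(Add(Mul(Mul(-2, 4), -3), 41), 99), Mul(-1, 19)), 2)), -1) = Pow(Mul(-2, Pow(Add(Add(Add(Mul(-8, -3), 41), 99), -19), 2)), -1) = Pow(Mul(-2, Pow(Add(Add(Add(24, 41), 99), -19), 2)), -1) = Pow(Mul(-2, Pow(Add(Add(65, 99), -19), 2)), -1) = Pow(Mul(-2, Pow(Add(164, -19), 2)), -1) = Pow(Mul(-2, Pow(145, 2)), -1) = Pow(Mul(-2, 21025), -1) = Pow(-42050, -1) = Rational(-1, 42050)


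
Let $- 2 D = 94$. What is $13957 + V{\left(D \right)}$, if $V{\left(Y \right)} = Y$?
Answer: $13910$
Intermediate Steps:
$D = -47$ ($D = \left(- \frac{1}{2}\right) 94 = -47$)
$13957 + V{\left(D \right)} = 13957 - 47 = 13910$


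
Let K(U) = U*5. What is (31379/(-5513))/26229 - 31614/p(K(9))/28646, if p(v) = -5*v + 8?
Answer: 44656550050/9172070227743 ≈ 0.0048688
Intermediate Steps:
K(U) = 5*U
p(v) = 8 - 5*v
(31379/(-5513))/26229 - 31614/p(K(9))/28646 = (31379/(-5513))/26229 - 31614/(8 - 25*9)/28646 = (31379*(-1/5513))*(1/26229) - 31614/(8 - 5*45)*(1/28646) = -31379/5513*1/26229 - 31614/(8 - 225)*(1/28646) = -31379/144600477 - 31614/(-217)*(1/28646) = -31379/144600477 - 31614*(-1/217)*(1/28646) = -31379/144600477 + (31614/217)*(1/28646) = -31379/144600477 + 15807/3108091 = 44656550050/9172070227743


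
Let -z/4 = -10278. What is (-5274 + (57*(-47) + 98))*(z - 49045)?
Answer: 62313715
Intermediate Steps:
z = 41112 (z = -4*(-10278) = 41112)
(-5274 + (57*(-47) + 98))*(z - 49045) = (-5274 + (57*(-47) + 98))*(41112 - 49045) = (-5274 + (-2679 + 98))*(-7933) = (-5274 - 2581)*(-7933) = -7855*(-7933) = 62313715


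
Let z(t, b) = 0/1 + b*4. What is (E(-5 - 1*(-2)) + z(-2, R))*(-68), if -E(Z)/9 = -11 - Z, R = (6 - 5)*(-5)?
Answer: -3536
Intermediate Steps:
R = -5 (R = 1*(-5) = -5)
E(Z) = 99 + 9*Z (E(Z) = -9*(-11 - Z) = 99 + 9*Z)
z(t, b) = 4*b (z(t, b) = 0*1 + 4*b = 0 + 4*b = 4*b)
(E(-5 - 1*(-2)) + z(-2, R))*(-68) = ((99 + 9*(-5 - 1*(-2))) + 4*(-5))*(-68) = ((99 + 9*(-5 + 2)) - 20)*(-68) = ((99 + 9*(-3)) - 20)*(-68) = ((99 - 27) - 20)*(-68) = (72 - 20)*(-68) = 52*(-68) = -3536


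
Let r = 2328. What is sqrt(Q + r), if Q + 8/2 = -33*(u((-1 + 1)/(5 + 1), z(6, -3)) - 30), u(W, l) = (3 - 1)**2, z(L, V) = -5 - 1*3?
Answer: sqrt(3182) ≈ 56.409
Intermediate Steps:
z(L, V) = -8 (z(L, V) = -5 - 3 = -8)
u(W, l) = 4 (u(W, l) = 2**2 = 4)
Q = 854 (Q = -4 - 33*(4 - 30) = -4 - 33*(-26) = -4 + 858 = 854)
sqrt(Q + r) = sqrt(854 + 2328) = sqrt(3182)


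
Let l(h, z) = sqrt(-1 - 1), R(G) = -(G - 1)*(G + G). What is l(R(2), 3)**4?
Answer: 4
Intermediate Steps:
R(G) = -2*G*(-1 + G) (R(G) = -(-1 + G)*2*G = -2*G*(-1 + G))
l(h, z) = I*sqrt(2) (l(h, z) = sqrt(-2) = I*sqrt(2))
l(R(2), 3)**4 = (I*sqrt(2))**4 = 4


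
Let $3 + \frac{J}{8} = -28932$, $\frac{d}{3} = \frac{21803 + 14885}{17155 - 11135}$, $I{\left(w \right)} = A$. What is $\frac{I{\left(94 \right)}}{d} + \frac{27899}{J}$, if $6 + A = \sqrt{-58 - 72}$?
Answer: $- \frac{238161107}{530783640} + \frac{1505 i \sqrt{130}}{27516} \approx -0.4487 + 0.62362 i$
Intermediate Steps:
$A = -6 + i \sqrt{130}$ ($A = -6 + \sqrt{-58 - 72} = -6 + \sqrt{-130} = -6 + i \sqrt{130} \approx -6.0 + 11.402 i$)
$I{\left(w \right)} = -6 + i \sqrt{130}$
$d = \frac{27516}{1505}$ ($d = 3 \frac{21803 + 14885}{17155 - 11135} = 3 \cdot \frac{36688}{6020} = 3 \cdot 36688 \cdot \frac{1}{6020} = 3 \cdot \frac{9172}{1505} = \frac{27516}{1505} \approx 18.283$)
$J = -231480$ ($J = -24 + 8 \left(-28932\right) = -24 - 231456 = -231480$)
$\frac{I{\left(94 \right)}}{d} + \frac{27899}{J} = \frac{-6 + i \sqrt{130}}{\frac{27516}{1505}} + \frac{27899}{-231480} = \left(-6 + i \sqrt{130}\right) \frac{1505}{27516} + 27899 \left(- \frac{1}{231480}\right) = \left(- \frac{1505}{4586} + \frac{1505 i \sqrt{130}}{27516}\right) - \frac{27899}{231480} = - \frac{238161107}{530783640} + \frac{1505 i \sqrt{130}}{27516}$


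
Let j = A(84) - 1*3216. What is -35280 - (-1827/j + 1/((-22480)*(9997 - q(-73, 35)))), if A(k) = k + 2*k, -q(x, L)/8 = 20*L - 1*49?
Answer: -2978625127272653/84426674800 ≈ -35281.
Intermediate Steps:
q(x, L) = 392 - 160*L (q(x, L) = -8*(20*L - 1*49) = -8*(20*L - 49) = -8*(-49 + 20*L) = 392 - 160*L)
A(k) = 3*k
j = -2964 (j = 3*84 - 1*3216 = 252 - 3216 = -2964)
-35280 - (-1827/j + 1/((-22480)*(9997 - q(-73, 35)))) = -35280 - (-1827/(-2964) + 1/((-22480)*(9997 - (392 - 160*35)))) = -35280 - (-1827*(-1/2964) - 1/(22480*(9997 - (392 - 5600)))) = -35280 - (609/988 - 1/(22480*(9997 - 1*(-5208)))) = -35280 - (609/988 - 1/(22480*(9997 + 5208))) = -35280 - (609/988 - 1/22480/15205) = -35280 - (609/988 - 1/22480*1/15205) = -35280 - (609/988 - 1/341808400) = -35280 - 1*52040328653/84426674800 = -35280 - 52040328653/84426674800 = -2978625127272653/84426674800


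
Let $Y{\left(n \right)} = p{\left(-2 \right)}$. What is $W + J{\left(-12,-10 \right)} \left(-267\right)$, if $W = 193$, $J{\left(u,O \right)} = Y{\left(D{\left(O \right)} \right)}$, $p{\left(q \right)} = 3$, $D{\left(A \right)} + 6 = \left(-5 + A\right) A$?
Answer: $-608$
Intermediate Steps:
$D{\left(A \right)} = -6 + A \left(-5 + A\right)$ ($D{\left(A \right)} = -6 + \left(-5 + A\right) A = -6 + A \left(-5 + A\right)$)
$Y{\left(n \right)} = 3$
$J{\left(u,O \right)} = 3$
$W + J{\left(-12,-10 \right)} \left(-267\right) = 193 + 3 \left(-267\right) = 193 - 801 = -608$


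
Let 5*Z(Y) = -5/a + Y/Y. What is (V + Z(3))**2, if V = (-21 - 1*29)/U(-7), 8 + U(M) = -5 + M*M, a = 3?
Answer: 18769/8100 ≈ 2.3172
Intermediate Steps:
U(M) = -13 + M**2 (U(M) = -8 + (-5 + M*M) = -8 + (-5 + M**2) = -13 + M**2)
V = -25/18 (V = (-21 - 1*29)/(-13 + (-7)**2) = (-21 - 29)/(-13 + 49) = -50/36 = -50*1/36 = -25/18 ≈ -1.3889)
Z(Y) = -2/15 (Z(Y) = (-5/3 + Y/Y)/5 = (-5*1/3 + 1)/5 = (-5/3 + 1)/5 = (1/5)*(-2/3) = -2/15)
(V + Z(3))**2 = (-25/18 - 2/15)**2 = (-137/90)**2 = 18769/8100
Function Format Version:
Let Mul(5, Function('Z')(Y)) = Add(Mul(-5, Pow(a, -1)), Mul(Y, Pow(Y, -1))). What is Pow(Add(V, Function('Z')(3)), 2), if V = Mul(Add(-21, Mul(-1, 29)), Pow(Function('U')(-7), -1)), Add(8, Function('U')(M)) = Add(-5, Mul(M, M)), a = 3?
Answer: Rational(18769, 8100) ≈ 2.3172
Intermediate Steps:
Function('U')(M) = Add(-13, Pow(M, 2)) (Function('U')(M) = Add(-8, Add(-5, Mul(M, M))) = Add(-8, Add(-5, Pow(M, 2))) = Add(-13, Pow(M, 2)))
V = Rational(-25, 18) (V = Mul(Add(-21, Mul(-1, 29)), Pow(Add(-13, Pow(-7, 2)), -1)) = Mul(Add(-21, -29), Pow(Add(-13, 49), -1)) = Mul(-50, Pow(36, -1)) = Mul(-50, Rational(1, 36)) = Rational(-25, 18) ≈ -1.3889)
Function('Z')(Y) = Rational(-2, 15) (Function('Z')(Y) = Mul(Rational(1, 5), Add(Mul(-5, Pow(3, -1)), Mul(Y, Pow(Y, -1)))) = Mul(Rational(1, 5), Add(Mul(-5, Rational(1, 3)), 1)) = Mul(Rational(1, 5), Add(Rational(-5, 3), 1)) = Mul(Rational(1, 5), Rational(-2, 3)) = Rational(-2, 15))
Pow(Add(V, Function('Z')(3)), 2) = Pow(Add(Rational(-25, 18), Rational(-2, 15)), 2) = Pow(Rational(-137, 90), 2) = Rational(18769, 8100)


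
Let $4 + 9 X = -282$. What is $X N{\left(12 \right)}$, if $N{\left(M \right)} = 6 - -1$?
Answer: $- \frac{2002}{9} \approx -222.44$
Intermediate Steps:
$X = - \frac{286}{9}$ ($X = - \frac{4}{9} + \frac{1}{9} \left(-282\right) = - \frac{4}{9} - \frac{94}{3} = - \frac{286}{9} \approx -31.778$)
$N{\left(M \right)} = 7$ ($N{\left(M \right)} = 6 + 1 = 7$)
$X N{\left(12 \right)} = \left(- \frac{286}{9}\right) 7 = - \frac{2002}{9}$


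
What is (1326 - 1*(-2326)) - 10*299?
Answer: 662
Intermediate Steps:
(1326 - 1*(-2326)) - 10*299 = (1326 + 2326) - 1*2990 = 3652 - 2990 = 662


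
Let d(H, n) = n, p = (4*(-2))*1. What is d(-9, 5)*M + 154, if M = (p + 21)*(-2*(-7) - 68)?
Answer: -3356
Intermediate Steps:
p = -8 (p = -8*1 = -8)
M = -702 (M = (-8 + 21)*(-2*(-7) - 68) = 13*(14 - 68) = 13*(-54) = -702)
d(-9, 5)*M + 154 = 5*(-702) + 154 = -3510 + 154 = -3356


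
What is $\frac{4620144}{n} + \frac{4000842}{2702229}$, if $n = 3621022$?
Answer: $\frac{4495304000250}{1630805109673} \approx 2.7565$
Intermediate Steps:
$\frac{4620144}{n} + \frac{4000842}{2702229} = \frac{4620144}{3621022} + \frac{4000842}{2702229} = 4620144 \cdot \frac{1}{3621022} + 4000842 \cdot \frac{1}{2702229} = \frac{2310072}{1810511} + \frac{1333614}{900743} = \frac{4495304000250}{1630805109673}$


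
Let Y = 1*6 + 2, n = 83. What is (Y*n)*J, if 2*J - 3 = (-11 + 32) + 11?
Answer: 11620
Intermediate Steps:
J = 35/2 (J = 3/2 + ((-11 + 32) + 11)/2 = 3/2 + (21 + 11)/2 = 3/2 + (½)*32 = 3/2 + 16 = 35/2 ≈ 17.500)
Y = 8 (Y = 6 + 2 = 8)
(Y*n)*J = (8*83)*(35/2) = 664*(35/2) = 11620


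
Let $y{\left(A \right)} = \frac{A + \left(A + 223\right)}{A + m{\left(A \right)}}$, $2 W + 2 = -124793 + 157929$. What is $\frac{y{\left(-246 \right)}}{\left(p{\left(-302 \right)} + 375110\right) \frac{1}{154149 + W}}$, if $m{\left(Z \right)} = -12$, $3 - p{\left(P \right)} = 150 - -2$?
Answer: $\frac{22961302}{48369969} \approx 0.4747$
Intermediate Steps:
$p{\left(P \right)} = -149$ ($p{\left(P \right)} = 3 - \left(150 - -2\right) = 3 - \left(150 + 2\right) = 3 - 152 = -149$)
$W = 16567$ ($W = -1 + \frac{-124793 + 157929}{2} = -1 + \frac{1}{2} \cdot 33136 = -1 + 16568 = 16567$)
$y{\left(A \right)} = \frac{223 + 2 A}{-12 + A}$ ($y{\left(A \right)} = \frac{A + \left(A + 223\right)}{A - 12} = \frac{A + \left(223 + A\right)}{-12 + A} = \frac{223 + 2 A}{-12 + A}$)
$\frac{y{\left(-246 \right)}}{\left(p{\left(-302 \right)} + 375110\right) \frac{1}{154149 + W}} = \frac{\frac{1}{-12 - 246} \left(223 + 2 \left(-246\right)\right)}{\left(-149 + 375110\right) \frac{1}{154149 + 16567}} = \frac{\frac{1}{-258} \left(223 - 492\right)}{374961 \cdot \frac{1}{170716}} = \frac{\left(- \frac{1}{258}\right) \left(-269\right)}{374961 \cdot \frac{1}{170716}} = \frac{269}{258 \cdot \frac{374961}{170716}} = \frac{269}{258} \cdot \frac{170716}{374961} = \frac{22961302}{48369969}$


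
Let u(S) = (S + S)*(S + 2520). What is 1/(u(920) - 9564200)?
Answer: -1/3234600 ≈ -3.0916e-7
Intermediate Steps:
u(S) = 2*S*(2520 + S) (u(S) = (2*S)*(2520 + S) = 2*S*(2520 + S))
1/(u(920) - 9564200) = 1/(2*920*(2520 + 920) - 9564200) = 1/(2*920*3440 - 9564200) = 1/(6329600 - 9564200) = 1/(-3234600) = -1/3234600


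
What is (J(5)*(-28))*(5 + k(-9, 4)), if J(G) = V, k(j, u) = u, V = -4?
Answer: 1008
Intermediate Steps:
J(G) = -4
(J(5)*(-28))*(5 + k(-9, 4)) = (-4*(-28))*(5 + 4) = 112*9 = 1008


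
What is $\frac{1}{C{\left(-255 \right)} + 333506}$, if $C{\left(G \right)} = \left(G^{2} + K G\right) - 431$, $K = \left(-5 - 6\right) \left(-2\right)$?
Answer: $\frac{1}{392490} \approx 2.5478 \cdot 10^{-6}$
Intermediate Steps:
$K = 22$ ($K = \left(-11\right) \left(-2\right) = 22$)
$C{\left(G \right)} = -431 + G^{2} + 22 G$ ($C{\left(G \right)} = \left(G^{2} + 22 G\right) - 431 = -431 + G^{2} + 22 G$)
$\frac{1}{C{\left(-255 \right)} + 333506} = \frac{1}{\left(-431 + \left(-255\right)^{2} + 22 \left(-255\right)\right) + 333506} = \frac{1}{\left(-431 + 65025 - 5610\right) + 333506} = \frac{1}{58984 + 333506} = \frac{1}{392490}$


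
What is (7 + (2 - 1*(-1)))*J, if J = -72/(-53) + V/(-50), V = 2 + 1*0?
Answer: 3494/265 ≈ 13.185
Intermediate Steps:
V = 2 (V = 2 + 0 = 2)
J = 1747/1325 (J = -72/(-53) + 2/(-50) = -72*(-1/53) + 2*(-1/50) = 72/53 - 1/25 = 1747/1325 ≈ 1.3185)
(7 + (2 - 1*(-1)))*J = (7 + (2 - 1*(-1)))*(1747/1325) = (7 + (2 + 1))*(1747/1325) = (7 + 3)*(1747/1325) = 10*(1747/1325) = 3494/265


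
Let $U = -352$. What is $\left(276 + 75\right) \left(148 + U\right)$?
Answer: $-71604$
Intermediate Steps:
$\left(276 + 75\right) \left(148 + U\right) = \left(276 + 75\right) \left(148 - 352\right) = 351 \left(-204\right) = -71604$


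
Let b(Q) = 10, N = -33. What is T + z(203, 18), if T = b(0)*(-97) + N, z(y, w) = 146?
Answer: -857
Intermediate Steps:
T = -1003 (T = 10*(-97) - 33 = -970 - 33 = -1003)
T + z(203, 18) = -1003 + 146 = -857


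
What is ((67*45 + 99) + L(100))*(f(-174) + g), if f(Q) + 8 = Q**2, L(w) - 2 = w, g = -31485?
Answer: -3913872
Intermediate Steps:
L(w) = 2 + w
f(Q) = -8 + Q**2
((67*45 + 99) + L(100))*(f(-174) + g) = ((67*45 + 99) + (2 + 100))*((-8 + (-174)**2) - 31485) = ((3015 + 99) + 102)*((-8 + 30276) - 31485) = (3114 + 102)*(30268 - 31485) = 3216*(-1217) = -3913872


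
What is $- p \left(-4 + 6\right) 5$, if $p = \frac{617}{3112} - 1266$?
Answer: $\frac{19695875}{1556} \approx 12658.0$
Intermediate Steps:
$p = - \frac{3939175}{3112}$ ($p = 617 \cdot \frac{1}{3112} - 1266 = \frac{617}{3112} - 1266 = - \frac{3939175}{3112} \approx -1265.8$)
$- p \left(-4 + 6\right) 5 = - \frac{\left(-3939175\right) \left(-4 + 6\right) 5}{3112} = - \frac{\left(-3939175\right) 2 \cdot 5}{3112} = - \frac{\left(-3939175\right) 10}{3112} = \left(-1\right) \left(- \frac{19695875}{1556}\right) = \frac{19695875}{1556}$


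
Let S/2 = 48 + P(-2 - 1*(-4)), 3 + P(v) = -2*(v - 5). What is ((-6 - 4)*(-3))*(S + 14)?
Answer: 3480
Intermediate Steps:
P(v) = 7 - 2*v (P(v) = -3 - 2*(v - 5) = -3 - 2*(-5 + v) = -3 + (10 - 2*v) = 7 - 2*v)
S = 102 (S = 2*(48 + (7 - 2*(-2 - 1*(-4)))) = 2*(48 + (7 - 2*(-2 + 4))) = 2*(48 + (7 - 2*2)) = 2*(48 + (7 - 4)) = 2*(48 + 3) = 2*51 = 102)
((-6 - 4)*(-3))*(S + 14) = ((-6 - 4)*(-3))*(102 + 14) = -10*(-3)*116 = 30*116 = 3480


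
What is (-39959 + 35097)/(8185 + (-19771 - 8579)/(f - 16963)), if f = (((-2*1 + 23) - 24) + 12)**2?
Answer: -1865461/3141080 ≈ -0.59389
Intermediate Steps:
f = 81 (f = (((-2 + 23) - 24) + 12)**2 = ((21 - 24) + 12)**2 = (-3 + 12)**2 = 9**2 = 81)
(-39959 + 35097)/(8185 + (-19771 - 8579)/(f - 16963)) = (-39959 + 35097)/(8185 + (-19771 - 8579)/(81 - 16963)) = -4862/(8185 - 28350/(-16882)) = -4862/(8185 - 28350*(-1/16882)) = -4862/(8185 + 14175/8441) = -4862/69103760/8441 = -4862*8441/69103760 = -1865461/3141080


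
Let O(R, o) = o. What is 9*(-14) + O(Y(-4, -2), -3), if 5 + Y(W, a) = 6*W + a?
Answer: -129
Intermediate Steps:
Y(W, a) = -5 + a + 6*W (Y(W, a) = -5 + (6*W + a) = -5 + (a + 6*W) = -5 + a + 6*W)
9*(-14) + O(Y(-4, -2), -3) = 9*(-14) - 3 = -126 - 3 = -129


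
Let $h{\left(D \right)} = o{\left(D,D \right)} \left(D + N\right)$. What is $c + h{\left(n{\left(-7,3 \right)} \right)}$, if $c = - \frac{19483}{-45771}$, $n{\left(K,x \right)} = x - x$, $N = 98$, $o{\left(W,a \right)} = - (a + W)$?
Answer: $\frac{19483}{45771} \approx 0.42566$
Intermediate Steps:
$o{\left(W,a \right)} = - W - a$ ($o{\left(W,a \right)} = - (W + a) = - W - a$)
$n{\left(K,x \right)} = 0$
$h{\left(D \right)} = - 2 D \left(98 + D\right)$ ($h{\left(D \right)} = \left(- D - D\right) \left(D + 98\right) = - 2 D \left(98 + D\right)$)
$c = \frac{19483}{45771}$ ($c = \left(-19483\right) \left(- \frac{1}{45771}\right) = \frac{19483}{45771} \approx 0.42566$)
$c + h{\left(n{\left(-7,3 \right)} \right)} = \frac{19483}{45771} - 0 \left(98 + 0\right) = \frac{19483}{45771} - 0 \cdot 98 = \frac{19483}{45771} + 0 = \frac{19483}{45771}$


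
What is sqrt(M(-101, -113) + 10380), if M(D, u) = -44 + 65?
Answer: sqrt(10401) ≈ 101.99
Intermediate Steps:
M(D, u) = 21
sqrt(M(-101, -113) + 10380) = sqrt(21 + 10380) = sqrt(10401)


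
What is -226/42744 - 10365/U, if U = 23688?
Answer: -2075903/4687592 ≈ -0.44285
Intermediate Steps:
-226/42744 - 10365/U = -226/42744 - 10365/23688 = -226*1/42744 - 10365*1/23688 = -113/21372 - 3455/7896 = -2075903/4687592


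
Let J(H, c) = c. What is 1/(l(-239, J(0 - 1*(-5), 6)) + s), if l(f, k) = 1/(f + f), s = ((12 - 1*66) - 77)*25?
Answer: -478/1565451 ≈ -0.00030534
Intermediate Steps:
s = -3275 (s = ((12 - 66) - 77)*25 = (-54 - 77)*25 = -131*25 = -3275)
l(f, k) = 1/(2*f)
1/(l(-239, J(0 - 1*(-5), 6)) + s) = 1/((1/2)/(-239) - 3275) = 1/((1/2)*(-1/239) - 3275) = 1/(-1/478 - 3275) = 1/(-1565451/478) = -478/1565451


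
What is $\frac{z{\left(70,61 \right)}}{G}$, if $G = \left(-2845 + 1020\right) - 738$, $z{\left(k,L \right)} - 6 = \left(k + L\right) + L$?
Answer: $- \frac{18}{233} \approx -0.077253$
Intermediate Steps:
$z{\left(k,L \right)} = 6 + k + 2 L$ ($z{\left(k,L \right)} = 6 + \left(\left(k + L\right) + L\right) = 6 + \left(\left(L + k\right) + L\right) = 6 + \left(k + 2 L\right) = 6 + k + 2 L$)
$G = -2563$ ($G = -1825 - 738 = -2563$)
$\frac{z{\left(70,61 \right)}}{G} = \frac{6 + 70 + 2 \cdot 61}{-2563} = \left(6 + 70 + 122\right) \left(- \frac{1}{2563}\right) = 198 \left(- \frac{1}{2563}\right) = - \frac{18}{233}$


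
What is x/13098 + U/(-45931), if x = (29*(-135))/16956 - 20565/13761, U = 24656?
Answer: -13485698863817/25115982981672 ≈ -0.53694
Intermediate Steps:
x = -1656685/960212 (x = -3915*1/16956 - 20565*1/13761 = -145/628 - 2285/1529 = -1656685/960212 ≈ -1.7253)
x/13098 + U/(-45931) = -1656685/960212/13098 + 24656/(-45931) = -1656685/960212*1/13098 + 24656*(-1/45931) = -1656685/12576856776 - 1072/1997 = -13485698863817/25115982981672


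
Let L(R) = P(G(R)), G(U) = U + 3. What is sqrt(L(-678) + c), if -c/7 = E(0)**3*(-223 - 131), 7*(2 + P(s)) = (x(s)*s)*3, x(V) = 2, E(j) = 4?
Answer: 4*sqrt(483910)/7 ≈ 397.51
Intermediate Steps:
G(U) = 3 + U
P(s) = -2 + 6*s/7 (P(s) = -2 + ((2*s)*3)/7 = -2 + (6*s)/7 = -2 + 6*s/7)
L(R) = 4/7 + 6*R/7 (L(R) = -2 + 6*(3 + R)/7 = -2 + (18/7 + 6*R/7) = 4/7 + 6*R/7)
c = 158592 (c = -7*4**3*(-223 - 131) = -448*(-354) = -7*(-22656) = 158592)
sqrt(L(-678) + c) = sqrt((4/7 + (6/7)*(-678)) + 158592) = sqrt((4/7 - 4068/7) + 158592) = sqrt(-4064/7 + 158592) = sqrt(1106080/7) = 4*sqrt(483910)/7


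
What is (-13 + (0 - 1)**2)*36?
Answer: -432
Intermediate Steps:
(-13 + (0 - 1)**2)*36 = (-13 + (-1)**2)*36 = (-13 + 1)*36 = -12*36 = -432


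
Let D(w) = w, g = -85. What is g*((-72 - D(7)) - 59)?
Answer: 11730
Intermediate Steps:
g*((-72 - D(7)) - 59) = -85*((-72 - 1*7) - 59) = -85*((-72 - 7) - 59) = -85*(-79 - 59) = -85*(-138) = 11730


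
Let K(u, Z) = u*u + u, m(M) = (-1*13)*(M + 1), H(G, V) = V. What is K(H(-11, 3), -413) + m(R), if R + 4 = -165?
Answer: 2196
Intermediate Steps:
R = -169 (R = -4 - 165 = -169)
m(M) = -13 - 13*M (m(M) = -13*(1 + M) = -13 - 13*M)
K(u, Z) = u + u² (K(u, Z) = u² + u = u + u²)
K(H(-11, 3), -413) + m(R) = 3*(1 + 3) + (-13 - 13*(-169)) = 3*4 + (-13 + 2197) = 12 + 2184 = 2196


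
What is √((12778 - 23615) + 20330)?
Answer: √9493 ≈ 97.432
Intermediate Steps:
√((12778 - 23615) + 20330) = √(-10837 + 20330) = √9493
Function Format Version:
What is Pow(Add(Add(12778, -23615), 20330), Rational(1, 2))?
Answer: Pow(9493, Rational(1, 2)) ≈ 97.432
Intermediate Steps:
Pow(Add(Add(12778, -23615), 20330), Rational(1, 2)) = Pow(Add(-10837, 20330), Rational(1, 2)) = Pow(9493, Rational(1, 2))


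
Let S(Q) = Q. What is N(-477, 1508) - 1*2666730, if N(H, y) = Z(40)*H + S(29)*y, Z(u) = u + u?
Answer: -2661158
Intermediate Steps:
Z(u) = 2*u
N(H, y) = 29*y + 80*H (N(H, y) = (2*40)*H + 29*y = 80*H + 29*y = 29*y + 80*H)
N(-477, 1508) - 1*2666730 = (29*1508 + 80*(-477)) - 1*2666730 = (43732 - 38160) - 2666730 = 5572 - 2666730 = -2661158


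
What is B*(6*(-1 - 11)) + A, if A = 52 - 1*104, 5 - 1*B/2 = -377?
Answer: -55060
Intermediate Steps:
B = 764 (B = 10 - 2*(-377) = 10 + 754 = 764)
A = -52 (A = 52 - 104 = -52)
B*(6*(-1 - 11)) + A = 764*(6*(-1 - 11)) - 52 = 764*(6*(-12)) - 52 = 764*(-72) - 52 = -55008 - 52 = -55060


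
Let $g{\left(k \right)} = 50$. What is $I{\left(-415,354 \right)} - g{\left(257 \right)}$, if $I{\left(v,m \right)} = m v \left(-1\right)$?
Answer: $146860$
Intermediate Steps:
$I{\left(v,m \right)} = - m v$
$I{\left(-415,354 \right)} - g{\left(257 \right)} = \left(-1\right) 354 \left(-415\right) - 50 = 146910 - 50 = 146860$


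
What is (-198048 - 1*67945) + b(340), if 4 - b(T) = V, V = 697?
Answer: -266686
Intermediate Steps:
b(T) = -693 (b(T) = 4 - 1*697 = 4 - 697 = -693)
(-198048 - 1*67945) + b(340) = (-198048 - 1*67945) - 693 = (-198048 - 67945) - 693 = -265993 - 693 = -266686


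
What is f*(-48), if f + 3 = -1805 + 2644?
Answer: -40128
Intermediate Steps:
f = 836 (f = -3 + (-1805 + 2644) = -3 + 839 = 836)
f*(-48) = 836*(-48) = -40128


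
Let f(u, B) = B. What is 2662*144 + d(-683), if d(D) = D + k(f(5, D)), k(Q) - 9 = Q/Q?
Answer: 382655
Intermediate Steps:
k(Q) = 10 (k(Q) = 9 + Q/Q = 9 + 1 = 10)
d(D) = 10 + D (d(D) = D + 10 = 10 + D)
2662*144 + d(-683) = 2662*144 + (10 - 683) = 383328 - 673 = 382655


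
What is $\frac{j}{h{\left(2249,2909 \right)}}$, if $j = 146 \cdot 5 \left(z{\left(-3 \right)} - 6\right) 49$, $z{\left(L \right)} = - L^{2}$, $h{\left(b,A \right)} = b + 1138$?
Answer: $- \frac{178850}{1129} \approx -158.41$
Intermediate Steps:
$h{\left(b,A \right)} = 1138 + b$
$j = -536550$ ($j = 146 \cdot 5 \left(- \left(-3\right)^{2} - 6\right) 49 = 146 \cdot 5 \left(\left(-1\right) 9 - 6\right) 49 = 146 \cdot 5 \left(-9 - 6\right) 49 = 146 \cdot 5 \left(-15\right) 49 = 146 \left(-75\right) 49 = \left(-10950\right) 49 = -536550$)
$\frac{j}{h{\left(2249,2909 \right)}} = - \frac{536550}{1138 + 2249} = - \frac{536550}{3387} = \left(-536550\right) \frac{1}{3387} = - \frac{178850}{1129}$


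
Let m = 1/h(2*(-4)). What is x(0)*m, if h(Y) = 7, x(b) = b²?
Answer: 0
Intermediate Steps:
m = ⅐ (m = 1/7 = ⅐ ≈ 0.14286)
x(0)*m = 0²*(⅐) = 0*(⅐) = 0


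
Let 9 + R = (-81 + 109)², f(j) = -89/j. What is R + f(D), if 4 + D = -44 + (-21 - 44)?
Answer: 87664/113 ≈ 775.79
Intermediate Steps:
D = -113 (D = -4 + (-44 + (-21 - 44)) = -4 + (-44 - 65) = -4 - 109 = -113)
R = 775 (R = -9 + (-81 + 109)² = -9 + 28² = -9 + 784 = 775)
R + f(D) = 775 - 89/(-113) = 775 - 89*(-1/113) = 775 + 89/113 = 87664/113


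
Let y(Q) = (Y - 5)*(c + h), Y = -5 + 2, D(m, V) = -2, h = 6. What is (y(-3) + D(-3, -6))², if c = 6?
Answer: 9604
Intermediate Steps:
Y = -3
y(Q) = -96 (y(Q) = (-3 - 5)*(6 + 6) = -8*12 = -96)
(y(-3) + D(-3, -6))² = (-96 - 2)² = (-98)² = 9604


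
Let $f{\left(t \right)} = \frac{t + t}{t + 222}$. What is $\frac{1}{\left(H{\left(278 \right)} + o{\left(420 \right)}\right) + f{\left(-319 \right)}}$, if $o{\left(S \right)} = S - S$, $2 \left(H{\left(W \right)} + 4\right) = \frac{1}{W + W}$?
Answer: $\frac{107864}{278097} \approx 0.38786$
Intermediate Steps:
$H{\left(W \right)} = -4 + \frac{1}{4 W}$ ($H{\left(W \right)} = -4 + \frac{1}{2 \left(W + W\right)} = -4 + \frac{1}{2 \cdot 2 W} = -4 + \frac{\frac{1}{2} \frac{1}{W}}{2} = -4 + \frac{1}{4 W}$)
$o{\left(S \right)} = 0$
$f{\left(t \right)} = \frac{2 t}{222 + t}$
$\frac{1}{\left(H{\left(278 \right)} + o{\left(420 \right)}\right) + f{\left(-319 \right)}} = \frac{1}{\left(\left(-4 + \frac{1}{4 \cdot 278}\right) + 0\right) + 2 \left(-319\right) \frac{1}{222 - 319}} = \frac{1}{\left(\left(-4 + \frac{1}{4} \cdot \frac{1}{278}\right) + 0\right) + 2 \left(-319\right) \frac{1}{-97}} = \frac{1}{\left(\left(-4 + \frac{1}{1112}\right) + 0\right) + 2 \left(-319\right) \left(- \frac{1}{97}\right)} = \frac{1}{\left(- \frac{4447}{1112} + 0\right) + \frac{638}{97}} = \frac{1}{- \frac{4447}{1112} + \frac{638}{97}} = \frac{1}{\frac{278097}{107864}} = \frac{107864}{278097}$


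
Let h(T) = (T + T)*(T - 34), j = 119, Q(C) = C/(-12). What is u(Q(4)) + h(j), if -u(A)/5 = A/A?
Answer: 20225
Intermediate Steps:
Q(C) = -C/12 (Q(C) = C*(-1/12) = -C/12)
u(A) = -5 (u(A) = -5*A/A = -5*1 = -5)
h(T) = 2*T*(-34 + T) (h(T) = (2*T)*(-34 + T) = 2*T*(-34 + T))
u(Q(4)) + h(j) = -5 + 2*119*(-34 + 119) = -5 + 2*119*85 = -5 + 20230 = 20225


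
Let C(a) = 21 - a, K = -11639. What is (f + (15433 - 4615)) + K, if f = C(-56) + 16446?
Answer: 15702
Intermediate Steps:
f = 16523 (f = (21 - 1*(-56)) + 16446 = (21 + 56) + 16446 = 77 + 16446 = 16523)
(f + (15433 - 4615)) + K = (16523 + (15433 - 4615)) - 11639 = (16523 + 10818) - 11639 = 27341 - 11639 = 15702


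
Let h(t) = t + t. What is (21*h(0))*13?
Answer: 0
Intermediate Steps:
h(t) = 2*t
(21*h(0))*13 = (21*(2*0))*13 = (21*0)*13 = 0*13 = 0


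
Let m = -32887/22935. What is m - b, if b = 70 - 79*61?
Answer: 108885428/22935 ≈ 4747.6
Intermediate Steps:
m = -32887/22935 (m = -32887*1/22935 = -32887/22935 ≈ -1.4339)
b = -4749 (b = 70 - 4819 = -4749)
m - b = -32887/22935 - 1*(-4749) = -32887/22935 + 4749 = 108885428/22935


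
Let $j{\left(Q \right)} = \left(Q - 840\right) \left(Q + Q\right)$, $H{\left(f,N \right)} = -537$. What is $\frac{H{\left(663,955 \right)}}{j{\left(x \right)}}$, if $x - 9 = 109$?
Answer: $\frac{537}{170392} \approx 0.0031516$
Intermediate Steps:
$x = 118$ ($x = 9 + 109 = 118$)
$j{\left(Q \right)} = 2 Q \left(-840 + Q\right)$ ($j{\left(Q \right)} = \left(-840 + Q\right) 2 Q = 2 Q \left(-840 + Q\right)$)
$\frac{H{\left(663,955 \right)}}{j{\left(x \right)}} = - \frac{537}{2 \cdot 118 \left(-840 + 118\right)} = - \frac{537}{2 \cdot 118 \left(-722\right)} = - \frac{537}{-170392} = \left(-537\right) \left(- \frac{1}{170392}\right) = \frac{537}{170392}$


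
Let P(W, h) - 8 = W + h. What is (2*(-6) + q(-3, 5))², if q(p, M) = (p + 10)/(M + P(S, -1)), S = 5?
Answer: 38809/289 ≈ 134.29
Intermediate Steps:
P(W, h) = 8 + W + h (P(W, h) = 8 + (W + h) = 8 + W + h)
q(p, M) = (10 + p)/(12 + M) (q(p, M) = (p + 10)/(M + (8 + 5 - 1)) = (10 + p)/(M + 12) = (10 + p)/(12 + M))
(2*(-6) + q(-3, 5))² = (2*(-6) + (10 - 3)/(12 + 5))² = (-12 + 7/17)² = (-197/17)² = 38809/289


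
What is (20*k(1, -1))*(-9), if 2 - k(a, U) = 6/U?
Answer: -1440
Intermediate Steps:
k(a, U) = 2 - 6/U
(20*k(1, -1))*(-9) = (20*(2 - 6/(-1)))*(-9) = (20*(2 - 6*(-1)))*(-9) = (20*(2 + 6))*(-9) = (20*8)*(-9) = 160*(-9) = -1440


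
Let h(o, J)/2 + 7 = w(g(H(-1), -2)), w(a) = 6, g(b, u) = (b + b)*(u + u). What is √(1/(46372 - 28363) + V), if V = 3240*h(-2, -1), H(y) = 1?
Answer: I*√233513336319/6003 ≈ 80.498*I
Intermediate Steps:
g(b, u) = 4*b*u (g(b, u) = (2*b)*(2*u) = 4*b*u)
h(o, J) = -2 (h(o, J) = -14 + 2*6 = -14 + 12 = -2)
V = -6480 (V = 3240*(-2) = -6480)
√(1/(46372 - 28363) + V) = √(1/(46372 - 28363) - 6480) = √(1/18009 - 6480) = √(-116698319/18009) = I*√233513336319/6003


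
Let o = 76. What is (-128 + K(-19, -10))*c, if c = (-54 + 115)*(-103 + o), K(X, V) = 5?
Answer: 202581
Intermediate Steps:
c = -1647 (c = (-54 + 115)*(-103 + 76) = 61*(-27) = -1647)
(-128 + K(-19, -10))*c = (-128 + 5)*(-1647) = -123*(-1647) = 202581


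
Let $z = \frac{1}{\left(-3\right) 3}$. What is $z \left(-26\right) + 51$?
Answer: $\frac{485}{9} \approx 53.889$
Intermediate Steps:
$z = - \frac{1}{9}$ ($z = \frac{1}{-9} = - \frac{1}{9} \approx -0.11111$)
$z \left(-26\right) + 51 = \left(- \frac{1}{9}\right) \left(-26\right) + 51 = \frac{26}{9} + 51 = \frac{485}{9}$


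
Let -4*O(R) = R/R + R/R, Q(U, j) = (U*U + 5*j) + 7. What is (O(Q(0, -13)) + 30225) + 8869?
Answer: 78187/2 ≈ 39094.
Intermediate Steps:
Q(U, j) = 7 + U**2 + 5*j (Q(U, j) = (U**2 + 5*j) + 7 = 7 + U**2 + 5*j)
O(R) = -1/2 (O(R) = -(R/R + R/R)/4 = -(1 + 1)/4 = -1/4*2 = -1/2)
(O(Q(0, -13)) + 30225) + 8869 = (-1/2 + 30225) + 8869 = 60449/2 + 8869 = 78187/2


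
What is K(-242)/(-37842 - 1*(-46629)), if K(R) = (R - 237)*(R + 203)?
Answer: 6227/2929 ≈ 2.1260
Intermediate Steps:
K(R) = (-237 + R)*(203 + R)
K(-242)/(-37842 - 1*(-46629)) = (-48111 + (-242)² - 34*(-242))/(-37842 - 1*(-46629)) = (-48111 + 58564 + 8228)/(-37842 + 46629) = 18681/8787 = 18681*(1/8787) = 6227/2929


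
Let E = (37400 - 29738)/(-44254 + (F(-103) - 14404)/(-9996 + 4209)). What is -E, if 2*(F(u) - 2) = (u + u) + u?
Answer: 88679988/512166683 ≈ 0.17315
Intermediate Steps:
F(u) = 2 + 3*u/2 (F(u) = 2 + ((u + u) + u)/2 = 2 + (2*u + u)/2 = 2 + (3*u)/2 = 2 + 3*u/2)
E = -88679988/512166683 (E = (37400 - 29738)/(-44254 + ((2 + (3/2)*(-103)) - 14404)/(-9996 + 4209)) = 7662/(-44254 + ((2 - 309/2) - 14404)/(-5787)) = 7662/(-44254 + (-305/2 - 14404)*(-1/5787)) = 7662/(-44254 - 29113/2*(-1/5787)) = 7662/(-44254 + 29113/11574) = 7662/(-512166683/11574) = 7662*(-11574/512166683) = -88679988/512166683 ≈ -0.17315)
-E = -1*(-88679988/512166683) = 88679988/512166683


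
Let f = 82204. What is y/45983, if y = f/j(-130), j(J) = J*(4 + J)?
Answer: 20551/188300385 ≈ 0.00010914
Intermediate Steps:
y = 20551/4095 (y = 82204/((-130*(4 - 130))) = 82204/((-130*(-126))) = 82204/16380 = 82204*(1/16380) = 20551/4095 ≈ 5.0186)
y/45983 = (20551/4095)/45983 = (20551/4095)*(1/45983) = 20551/188300385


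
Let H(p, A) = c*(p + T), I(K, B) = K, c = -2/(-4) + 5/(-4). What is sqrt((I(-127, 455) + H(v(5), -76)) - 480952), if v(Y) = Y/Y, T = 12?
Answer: I*sqrt(1924355)/2 ≈ 693.61*I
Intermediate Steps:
c = -3/4 (c = -2*(-1/4) + 5*(-1/4) = 1/2 - 5/4 = -3/4 ≈ -0.75000)
v(Y) = 1
H(p, A) = -9 - 3*p/4 (H(p, A) = -3*(p + 12)/4 = -3*(12 + p)/4 = -9 - 3*p/4)
sqrt((I(-127, 455) + H(v(5), -76)) - 480952) = sqrt((-127 + (-9 - 3/4*1)) - 480952) = sqrt((-127 + (-9 - 3/4)) - 480952) = sqrt((-127 - 39/4) - 480952) = sqrt(-547/4 - 480952) = sqrt(-1924355/4) = I*sqrt(1924355)/2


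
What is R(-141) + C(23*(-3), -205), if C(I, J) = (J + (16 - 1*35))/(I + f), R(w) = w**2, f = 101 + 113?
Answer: 2882521/145 ≈ 19879.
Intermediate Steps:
f = 214
C(I, J) = (-19 + J)/(214 + I) (C(I, J) = (J + (16 - 1*35))/(I + 214) = (J + (16 - 35))/(214 + I) = (J - 19)/(214 + I) = (-19 + J)/(214 + I))
R(-141) + C(23*(-3), -205) = (-141)**2 + (-19 - 205)/(214 + 23*(-3)) = 19881 - 224/(214 - 69) = 19881 - 224/145 = 2882521/145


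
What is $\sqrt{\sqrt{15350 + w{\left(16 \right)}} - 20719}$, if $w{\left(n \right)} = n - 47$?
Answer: $\sqrt{-20719 + \sqrt{15319}} \approx 143.51 i$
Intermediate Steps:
$w{\left(n \right)} = -47 + n$
$\sqrt{\sqrt{15350 + w{\left(16 \right)}} - 20719} = \sqrt{\sqrt{15350 + \left(-47 + 16\right)} - 20719} = \sqrt{\sqrt{15350 - 31} - 20719} = \sqrt{\sqrt{15319} - 20719} = \sqrt{-20719 + \sqrt{15319}}$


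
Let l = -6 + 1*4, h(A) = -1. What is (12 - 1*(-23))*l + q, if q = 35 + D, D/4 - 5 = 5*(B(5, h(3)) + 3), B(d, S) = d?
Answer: 145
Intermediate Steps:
D = 180 (D = 20 + 4*(5*(5 + 3)) = 20 + 4*(5*8) = 20 + 4*40 = 20 + 160 = 180)
l = -2 (l = -6 + 4 = -2)
q = 215 (q = 35 + 180 = 215)
(12 - 1*(-23))*l + q = (12 - 1*(-23))*(-2) + 215 = (12 + 23)*(-2) + 215 = 35*(-2) + 215 = -70 + 215 = 145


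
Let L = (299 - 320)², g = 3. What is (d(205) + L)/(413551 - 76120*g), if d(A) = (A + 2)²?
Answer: 43290/185191 ≈ 0.23376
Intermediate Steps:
d(A) = (2 + A)²
L = 441 (L = (-21)² = 441)
(d(205) + L)/(413551 - 76120*g) = ((2 + 205)² + 441)/(413551 - 76120*3) = (207² + 441)/(413551 - 228360) = (42849 + 441)/185191 = 43290*(1/185191) = 43290/185191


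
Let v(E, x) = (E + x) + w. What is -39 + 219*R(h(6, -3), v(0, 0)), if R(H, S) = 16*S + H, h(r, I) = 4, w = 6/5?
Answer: 25209/5 ≈ 5041.8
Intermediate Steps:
w = 6/5 (w = 6*(1/5) = 6/5 ≈ 1.2000)
v(E, x) = 6/5 + E + x (v(E, x) = (E + x) + 6/5 = 6/5 + E + x)
R(H, S) = H + 16*S
-39 + 219*R(h(6, -3), v(0, 0)) = -39 + 219*(4 + 16*(6/5 + 0 + 0)) = -39 + 219*(4 + 16*(6/5)) = -39 + 219*(4 + 96/5) = -39 + 219*(116/5) = -39 + 25404/5 = 25209/5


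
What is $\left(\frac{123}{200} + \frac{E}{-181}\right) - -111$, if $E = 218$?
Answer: $\frac{3996863}{36200} \approx 110.41$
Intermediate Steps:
$\left(\frac{123}{200} + \frac{E}{-181}\right) - -111 = \left(\frac{123}{200} + \frac{218}{-181}\right) - -111 = \left(123 \cdot \frac{1}{200} + 218 \left(- \frac{1}{181}\right)\right) + 111 = \left(\frac{123}{200} - \frac{218}{181}\right) + 111 = - \frac{21337}{36200} + 111 = \frac{3996863}{36200}$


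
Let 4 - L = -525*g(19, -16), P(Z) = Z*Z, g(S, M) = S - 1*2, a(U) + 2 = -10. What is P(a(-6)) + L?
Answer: 9073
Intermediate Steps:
a(U) = -12 (a(U) = -2 - 10 = -12)
g(S, M) = -2 + S (g(S, M) = S - 2 = -2 + S)
P(Z) = Z²
L = 8929 (L = 4 - (-525)*(-2 + 19) = 4 - (-525)*17 = 4 - 1*(-8925) = 4 + 8925 = 8929)
P(a(-6)) + L = (-12)² + 8929 = 144 + 8929 = 9073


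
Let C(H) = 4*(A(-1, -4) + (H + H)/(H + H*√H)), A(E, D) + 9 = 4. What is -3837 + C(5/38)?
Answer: -126977/33 - 8*√190/33 ≈ -3851.1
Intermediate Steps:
A(E, D) = -5 (A(E, D) = -9 + 4 = -5)
C(H) = -20 + 8*H/(H + H^(3/2)) (C(H) = 4*(-5 + (H + H)/(H + H*√H)) = 4*(-5 + (2*H)/(H + H^(3/2))) = 4*(-5 + 2*H/(H + H^(3/2))) = -20 + 8*H/(H + H^(3/2)))
-3837 + C(5/38) = -3837 + 4*(-5*5*√190/1444 - 15/38)/(5/38 + (5/38)^(3/2)) = -3837 + 4*(-5*5*√190/1444 - 15/38)/(5*(1/38) + (5*(1/38))^(3/2)) = -3837 + 4*(-25*√190/1444 - 3*5/38)/(5/38 + (5/38)^(3/2)) = -3837 + 4*(-25*√190/1444 - 15/38)/(5/38 + 5*√190/1444) = -3837 + 4*(-15/38 - 25*√190/1444)/(5/38 + 5*√190/1444)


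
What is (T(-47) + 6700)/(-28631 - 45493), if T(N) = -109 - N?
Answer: -3319/37062 ≈ -0.089553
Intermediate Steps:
(T(-47) + 6700)/(-28631 - 45493) = ((-109 - 1*(-47)) + 6700)/(-28631 - 45493) = ((-109 + 47) + 6700)/(-74124) = (-62 + 6700)*(-1/74124) = 6638*(-1/74124) = -3319/37062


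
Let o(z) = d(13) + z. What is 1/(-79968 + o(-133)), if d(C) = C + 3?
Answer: -1/80085 ≈ -1.2487e-5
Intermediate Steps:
d(C) = 3 + C
o(z) = 16 + z (o(z) = (3 + 13) + z = 16 + z)
1/(-79968 + o(-133)) = 1/(-79968 + (16 - 133)) = 1/(-79968 - 117) = 1/(-80085) = -1/80085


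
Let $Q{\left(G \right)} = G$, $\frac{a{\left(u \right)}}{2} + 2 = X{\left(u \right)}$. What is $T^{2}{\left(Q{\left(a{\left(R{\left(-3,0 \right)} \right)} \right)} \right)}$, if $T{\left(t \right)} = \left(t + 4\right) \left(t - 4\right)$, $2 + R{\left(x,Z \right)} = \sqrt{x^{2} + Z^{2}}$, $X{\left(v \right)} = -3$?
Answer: $7056$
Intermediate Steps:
$R{\left(x,Z \right)} = -2 + \sqrt{Z^{2} + x^{2}}$ ($R{\left(x,Z \right)} = -2 + \sqrt{x^{2} + Z^{2}} = -2 + \sqrt{Z^{2} + x^{2}}$)
$a{\left(u \right)} = -10$ ($a{\left(u \right)} = -4 + 2 \left(-3\right) = -4 - 6 = -10$)
$T{\left(t \right)} = \left(-4 + t\right) \left(4 + t\right)$ ($T{\left(t \right)} = \left(4 + t\right) \left(-4 + t\right) = \left(-4 + t\right) \left(4 + t\right)$)
$T^{2}{\left(Q{\left(a{\left(R{\left(-3,0 \right)} \right)} \right)} \right)} = \left(-16 + \left(-10\right)^{2}\right)^{2} = \left(-16 + 100\right)^{2} = 84^{2} = 7056$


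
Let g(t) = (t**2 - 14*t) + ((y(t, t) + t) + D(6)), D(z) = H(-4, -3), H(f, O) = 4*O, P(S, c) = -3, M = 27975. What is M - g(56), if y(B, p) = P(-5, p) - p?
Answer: 25638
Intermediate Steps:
y(B, p) = -3 - p
D(z) = -12 (D(z) = 4*(-3) = -12)
g(t) = -15 + t**2 - 14*t (g(t) = (t**2 - 14*t) + (((-3 - t) + t) - 12) = (t**2 - 14*t) + (-3 - 12) = (t**2 - 14*t) - 15 = -15 + t**2 - 14*t)
M - g(56) = 27975 - (-15 + 56**2 - 14*56) = 27975 - (-15 + 3136 - 784) = 27975 - 1*2337 = 27975 - 2337 = 25638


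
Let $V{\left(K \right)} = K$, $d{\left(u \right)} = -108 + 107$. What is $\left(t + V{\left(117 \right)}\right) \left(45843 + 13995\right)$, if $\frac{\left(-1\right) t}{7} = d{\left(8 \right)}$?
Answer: $7419912$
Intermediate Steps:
$d{\left(u \right)} = -1$
$t = 7$ ($t = \left(-7\right) \left(-1\right) = 7$)
$\left(t + V{\left(117 \right)}\right) \left(45843 + 13995\right) = \left(7 + 117\right) \left(45843 + 13995\right) = 124 \cdot 59838 = 7419912$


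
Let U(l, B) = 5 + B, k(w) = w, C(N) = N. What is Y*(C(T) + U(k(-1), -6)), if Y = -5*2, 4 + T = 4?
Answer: 10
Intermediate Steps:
T = 0 (T = -4 + 4 = 0)
Y = -10
Y*(C(T) + U(k(-1), -6)) = -10*(0 + (5 - 6)) = -10*(0 - 1) = -10*(-1) = 10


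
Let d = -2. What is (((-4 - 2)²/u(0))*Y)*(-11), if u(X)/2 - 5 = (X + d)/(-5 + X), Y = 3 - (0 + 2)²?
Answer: 110/3 ≈ 36.667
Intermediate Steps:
Y = -1 (Y = 3 - 1*2² = 3 - 1*4 = 3 - 4 = -1)
u(X) = 10 + 2*(-2 + X)/(-5 + X) (u(X) = 10 + 2*((X - 2)/(-5 + X)) = 10 + 2*((-2 + X)/(-5 + X)) = 10 + 2*(-2 + X)/(-5 + X))
(((-4 - 2)²/u(0))*Y)*(-11) = (((-4 - 2)²/((6*(-9 + 2*0)/(-5 + 0))))*(-1))*(-11) = (((-6)²/((6*(-9 + 0)/(-5))))*(-1))*(-11) = ((36/((6*(-⅕)*(-9))))*(-1))*(-11) = ((36/(54/5))*(-1))*(-11) = ((36*(5/54))*(-1))*(-11) = ((10/3)*(-1))*(-11) = -10/3*(-11) = 110/3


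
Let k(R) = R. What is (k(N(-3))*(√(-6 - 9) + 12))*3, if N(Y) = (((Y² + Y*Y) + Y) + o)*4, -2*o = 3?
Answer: 1944 + 162*I*√15 ≈ 1944.0 + 627.42*I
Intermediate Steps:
o = -3/2 (o = -½*3 = -3/2 ≈ -1.5000)
N(Y) = -6 + 4*Y + 8*Y² (N(Y) = (((Y² + Y*Y) + Y) - 3/2)*4 = (((Y² + Y²) + Y) - 3/2)*4 = ((2*Y² + Y) - 3/2)*4 = ((Y + 2*Y²) - 3/2)*4 = (-3/2 + Y + 2*Y²)*4 = -6 + 4*Y + 8*Y²)
(k(N(-3))*(√(-6 - 9) + 12))*3 = ((-6 + 4*(-3) + 8*(-3)²)*(√(-6 - 9) + 12))*3 = ((-6 - 12 + 8*9)*(√(-15) + 12))*3 = ((-6 - 12 + 72)*(I*√15 + 12))*3 = (54*(12 + I*√15))*3 = (648 + 54*I*√15)*3 = 1944 + 162*I*√15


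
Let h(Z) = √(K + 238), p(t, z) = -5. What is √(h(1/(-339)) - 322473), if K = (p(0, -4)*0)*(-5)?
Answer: √(-322473 + √238) ≈ 567.85*I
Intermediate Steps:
K = 0 (K = -5*0*(-5) = 0*(-5) = 0)
h(Z) = √238 (h(Z) = √(0 + 238) = √238)
√(h(1/(-339)) - 322473) = √(√238 - 322473) = √(-322473 + √238)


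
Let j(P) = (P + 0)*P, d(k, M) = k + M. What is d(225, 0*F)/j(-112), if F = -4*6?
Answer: 225/12544 ≈ 0.017937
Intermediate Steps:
F = -24
d(k, M) = M + k
j(P) = P² (j(P) = P*P = P²)
d(225, 0*F)/j(-112) = (0*(-24) + 225)/((-112)²) = (0 + 225)/12544 = 225*(1/12544) = 225/12544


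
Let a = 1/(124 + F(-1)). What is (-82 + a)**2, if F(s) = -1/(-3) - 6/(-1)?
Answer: 1027779481/152881 ≈ 6722.7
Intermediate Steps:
F(s) = 19/3 (F(s) = -1*(-1/3) - 6*(-1) = 1/3 + 6 = 19/3)
a = 3/391 (a = 1/(124 + 19/3) = 1/(391/3) = 3/391 ≈ 0.0076726)
(-82 + a)**2 = (-82 + 3/391)**2 = (-32059/391)**2 = 1027779481/152881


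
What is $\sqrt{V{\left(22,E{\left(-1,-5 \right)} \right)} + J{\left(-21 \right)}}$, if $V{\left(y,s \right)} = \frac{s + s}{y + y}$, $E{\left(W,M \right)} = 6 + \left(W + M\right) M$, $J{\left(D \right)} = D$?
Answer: $\frac{i \sqrt{2343}}{11} \approx 4.4004 i$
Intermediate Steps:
$E{\left(W,M \right)} = 6 + M \left(M + W\right)$ ($E{\left(W,M \right)} = 6 + \left(M + W\right) M = 6 + M \left(M + W\right)$)
$V{\left(y,s \right)} = \frac{s}{y}$ ($V{\left(y,s \right)} = \frac{2 s}{2 y} = 2 s \frac{1}{2 y} = \frac{s}{y}$)
$\sqrt{V{\left(22,E{\left(-1,-5 \right)} \right)} + J{\left(-21 \right)}} = \sqrt{\frac{6 + \left(-5\right)^{2} - -5}{22} - 21} = \sqrt{\left(6 + 25 + 5\right) \frac{1}{22} - 21} = \sqrt{36 \cdot \frac{1}{22} - 21} = \sqrt{\frac{18}{11} - 21} = \sqrt{- \frac{213}{11}} = \frac{i \sqrt{2343}}{11}$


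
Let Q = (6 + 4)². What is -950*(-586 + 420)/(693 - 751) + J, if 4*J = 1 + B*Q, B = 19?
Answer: -260271/116 ≈ -2243.7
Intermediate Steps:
Q = 100 (Q = 10² = 100)
J = 1901/4 (J = (1 + 19*100)/4 = (1 + 1900)/4 = (¼)*1901 = 1901/4 ≈ 475.25)
-950*(-586 + 420)/(693 - 751) + J = -950*(-586 + 420)/(693 - 751) + 1901/4 = -(-157700)/(-58) + 1901/4 = -(-157700)*(-1)/58 + 1901/4 = -950*83/29 + 1901/4 = -78850/29 + 1901/4 = -260271/116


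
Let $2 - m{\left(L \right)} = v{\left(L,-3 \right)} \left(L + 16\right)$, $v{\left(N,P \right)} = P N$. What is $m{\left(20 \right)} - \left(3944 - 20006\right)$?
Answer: $18224$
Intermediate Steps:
$v{\left(N,P \right)} = N P$
$m{\left(L \right)} = 2 + 3 L \left(16 + L\right)$ ($m{\left(L \right)} = 2 - L \left(-3\right) \left(L + 16\right) = 2 - - 3 L \left(16 + L\right) = 2 + 3 L \left(16 + L\right)$)
$m{\left(20 \right)} - \left(3944 - 20006\right) = \left(2 + 3 \cdot 20^{2} + 48 \cdot 20\right) - \left(3944 - 20006\right) = \left(2 + 3 \cdot 400 + 960\right) - \left(3944 - 20006\right) = \left(2 + 1200 + 960\right) - -16062 = 2162 + 16062 = 18224$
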